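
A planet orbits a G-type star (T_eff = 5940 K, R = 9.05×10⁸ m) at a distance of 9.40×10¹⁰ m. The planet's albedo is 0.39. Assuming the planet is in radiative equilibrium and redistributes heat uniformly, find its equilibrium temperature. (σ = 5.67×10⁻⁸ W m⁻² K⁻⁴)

L = 4πR_⋆²σT_⋆⁴ = 4π(9.05×10⁸)² × 5.67×10⁻⁸ × (5940)⁴ = 7.27×10²⁶ W.
S = L/(4πd²) = 6540 W m⁻².
Energy balance: absorbed = emitted ⇒ πR²·S(1−A) = 4πR²·σT_eq⁴, so T_eq⁴ = S(1−A)/(4σ).
T_eq = [6540 × 0.61 / (4 × 5.67×10⁻⁸)]^(1/4) = (1.76×10¹⁰)^(1/4) = 364 K.

T_eq ≈ 364 K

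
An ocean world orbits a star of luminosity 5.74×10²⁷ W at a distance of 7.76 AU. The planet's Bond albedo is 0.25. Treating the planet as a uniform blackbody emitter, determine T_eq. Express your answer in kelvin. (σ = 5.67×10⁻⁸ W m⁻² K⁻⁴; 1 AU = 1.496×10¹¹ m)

d = 7.76 AU = 1.16×10¹² m.
Flux: S = L/(4πd²) = 5.74×10²⁷/(4π×(1.16×10¹²)²) = 339 W m⁻².
Energy balance: absorbed = emitted ⇒ πR²·S(1−A) = 4πR²·σT_eq⁴, so T_eq⁴ = S(1−A)/(4σ).
T_eq = [339 × 0.75 / (4 × 5.67×10⁻⁸)]^(1/4) = (1.12×10⁹)^(1/4) = 183 K.

T_eq ≈ 183 K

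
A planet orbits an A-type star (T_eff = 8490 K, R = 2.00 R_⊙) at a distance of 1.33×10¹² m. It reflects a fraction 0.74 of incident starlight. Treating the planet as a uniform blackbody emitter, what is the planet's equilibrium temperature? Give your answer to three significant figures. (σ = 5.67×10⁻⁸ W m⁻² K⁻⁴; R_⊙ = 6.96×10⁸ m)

T_eq ≈ 139 K

R_⋆ = 2.00 × 6.96×10⁸ = 1.39×10⁹ m.
L = 4πR_⋆²σT_⋆⁴ = 4π(1.39×10⁹)² × 5.67×10⁻⁸ × (8490)⁴ = 7.17×10²⁷ W.
S = L/(4πd²) = 323 W m⁻².
Energy balance: absorbed = emitted ⇒ πR²·S(1−A) = 4πR²·σT_eq⁴, so T_eq⁴ = S(1−A)/(4σ).
T_eq = [323 × 0.26 / (4 × 5.67×10⁻⁸)]^(1/4) = (3.70×10⁸)^(1/4) = 139 K.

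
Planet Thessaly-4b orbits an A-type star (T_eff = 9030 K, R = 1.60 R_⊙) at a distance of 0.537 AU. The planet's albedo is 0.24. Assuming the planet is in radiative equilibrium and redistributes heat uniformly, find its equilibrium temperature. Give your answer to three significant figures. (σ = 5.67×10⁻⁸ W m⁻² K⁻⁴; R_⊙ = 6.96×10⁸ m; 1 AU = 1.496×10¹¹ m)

R_⋆ = 1.60 × 6.96×10⁸ = 1.11×10⁹ m.
d = 0.537 AU = 8.03×10¹⁰ m.
L = 4πR_⋆²σT_⋆⁴ = 4π(1.11×10⁹)² × 5.67×10⁻⁸ × (9030)⁴ = 5.87×10²⁷ W.
S = L/(4πd²) = 7.24×10⁴ W m⁻².
Energy balance: absorbed = emitted ⇒ πR²·S(1−A) = 4πR²·σT_eq⁴, so T_eq⁴ = S(1−A)/(4σ).
T_eq = [7.24×10⁴ × 0.76 / (4 × 5.67×10⁻⁸)]^(1/4) = (2.43×10¹¹)^(1/4) = 702 K.

T_eq ≈ 702 K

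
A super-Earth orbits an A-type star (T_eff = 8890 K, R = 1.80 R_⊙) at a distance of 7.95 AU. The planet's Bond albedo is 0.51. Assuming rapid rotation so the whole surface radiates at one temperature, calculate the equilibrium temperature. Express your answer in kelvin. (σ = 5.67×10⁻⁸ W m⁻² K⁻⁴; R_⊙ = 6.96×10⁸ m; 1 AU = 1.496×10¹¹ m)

R_⋆ = 1.80 × 6.96×10⁸ = 1.25×10⁹ m.
d = 7.95 AU = 1.19×10¹² m.
L = 4πR_⋆²σT_⋆⁴ = 4π(1.25×10⁹)² × 5.67×10⁻⁸ × (8890)⁴ = 6.98×10²⁷ W.
S = L/(4πd²) = 393 W m⁻².
Energy balance: absorbed = emitted ⇒ πR²·S(1−A) = 4πR²·σT_eq⁴, so T_eq⁴ = S(1−A)/(4σ).
T_eq = [393 × 0.49 / (4 × 5.67×10⁻⁸)]^(1/4) = (8.49×10⁸)^(1/4) = 171 K.

T_eq ≈ 171 K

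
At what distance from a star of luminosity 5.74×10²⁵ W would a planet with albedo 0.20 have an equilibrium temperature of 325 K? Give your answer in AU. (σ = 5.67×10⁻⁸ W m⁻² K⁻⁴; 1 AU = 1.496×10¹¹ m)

d ≈ 0.254 AU

From T_eq⁴ = L(1−A)/(16πσd²): d = √[L(1−A)/(16πσT_eq⁴)].
d = √[5.74×10²⁵ × 0.80 / (16π × 5.67×10⁻⁸ × (325)⁴)] = 3.80×10¹⁰ m = 0.254 AU.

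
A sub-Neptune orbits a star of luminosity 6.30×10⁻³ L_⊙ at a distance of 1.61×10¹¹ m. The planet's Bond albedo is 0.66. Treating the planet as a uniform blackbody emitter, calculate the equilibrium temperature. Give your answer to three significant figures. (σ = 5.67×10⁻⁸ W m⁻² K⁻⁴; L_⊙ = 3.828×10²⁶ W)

T_eq ≈ 57.7 K

L = 6.30×10⁻³ × 3.828×10²⁶ = 2.41×10²⁴ W.
Flux: S = L/(4πd²) = 2.41×10²⁴/(4π×(1.61×10¹¹)²) = 7.40 W m⁻².
Energy balance: absorbed = emitted ⇒ πR²·S(1−A) = 4πR²·σT_eq⁴, so T_eq⁴ = S(1−A)/(4σ).
T_eq = [7.40 × 0.34 / (4 × 5.67×10⁻⁸)]^(1/4) = (1.11×10⁷)^(1/4) = 57.7 K.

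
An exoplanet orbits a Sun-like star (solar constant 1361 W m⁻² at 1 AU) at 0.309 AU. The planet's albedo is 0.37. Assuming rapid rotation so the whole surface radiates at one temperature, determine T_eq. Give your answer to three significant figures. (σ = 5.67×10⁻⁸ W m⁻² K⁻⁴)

T_eq ≈ 446 K

Flux at 0.309 AU: S = 1361/0.309² = 1.43×10⁴ W m⁻².
Energy balance: absorbed = emitted ⇒ πR²·S(1−A) = 4πR²·σT_eq⁴, so T_eq⁴ = S(1−A)/(4σ).
T_eq = [1.43×10⁴ × 0.63 / (4 × 5.67×10⁻⁸)]^(1/4) = (3.96×10¹⁰)^(1/4) = 446 K.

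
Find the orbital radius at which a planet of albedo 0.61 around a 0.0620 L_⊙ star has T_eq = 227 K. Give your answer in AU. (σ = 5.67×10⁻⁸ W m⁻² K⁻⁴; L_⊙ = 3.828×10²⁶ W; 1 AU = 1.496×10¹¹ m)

d ≈ 0.234 AU

L = 0.0620 × 3.828×10²⁶ = 2.37×10²⁵ W.
From T_eq⁴ = L(1−A)/(16πσd²): d = √[L(1−A)/(16πσT_eq⁴)].
d = √[2.37×10²⁵ × 0.39 / (16π × 5.67×10⁻⁸ × (227)⁴)] = 3.50×10¹⁰ m = 0.234 AU.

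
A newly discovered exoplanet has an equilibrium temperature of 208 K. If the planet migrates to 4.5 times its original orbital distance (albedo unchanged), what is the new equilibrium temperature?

T_eq ∝ L^(1/4) · d^(−1/2).
T′ = 208 / 4.5^(1/2) = 98.1 K.

T_eq ≈ 98.1 K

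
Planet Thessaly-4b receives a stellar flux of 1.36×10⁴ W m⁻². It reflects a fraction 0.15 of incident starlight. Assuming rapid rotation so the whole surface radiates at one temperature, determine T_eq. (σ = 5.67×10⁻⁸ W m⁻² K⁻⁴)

T_eq ≈ 475 K

Energy balance: absorbed = emitted ⇒ πR²·S(1−A) = 4πR²·σT_eq⁴, so T_eq⁴ = S(1−A)/(4σ).
T_eq = [1.36×10⁴ × 0.85 / (4 × 5.67×10⁻⁸)]^(1/4) = (5.10×10¹⁰)^(1/4) = 475 K.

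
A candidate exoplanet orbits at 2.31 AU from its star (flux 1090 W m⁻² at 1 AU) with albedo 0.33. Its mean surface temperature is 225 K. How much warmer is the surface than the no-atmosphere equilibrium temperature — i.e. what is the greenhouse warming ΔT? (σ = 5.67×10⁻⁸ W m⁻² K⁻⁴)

ΔT ≈ 68.3 K

S = 1090/2.31² = 204.3 W m⁻².
T_eq = [S(1−A)/(4σ)]^(1/4) = [204.3×0.67/(4×5.67×10⁻⁸)]^(1/4) = 156.7 K.
ΔT = T_surf − T_eq = 225 − 156.7.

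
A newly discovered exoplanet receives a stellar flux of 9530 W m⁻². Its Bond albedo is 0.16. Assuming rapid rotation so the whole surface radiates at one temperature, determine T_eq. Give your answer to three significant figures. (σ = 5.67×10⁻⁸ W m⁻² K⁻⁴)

Energy balance: absorbed = emitted ⇒ πR²·S(1−A) = 4πR²·σT_eq⁴, so T_eq⁴ = S(1−A)/(4σ).
T_eq = [9530 × 0.84 / (4 × 5.67×10⁻⁸)]^(1/4) = (3.53×10¹⁰)^(1/4) = 433 K.

T_eq ≈ 433 K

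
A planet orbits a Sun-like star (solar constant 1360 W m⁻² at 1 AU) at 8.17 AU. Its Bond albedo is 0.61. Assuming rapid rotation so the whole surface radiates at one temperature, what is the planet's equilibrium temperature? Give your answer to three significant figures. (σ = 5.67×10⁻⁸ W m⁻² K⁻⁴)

Flux at 8.17 AU: S = 1360/8.17² = 20.4 W m⁻².
Energy balance: absorbed = emitted ⇒ πR²·S(1−A) = 4πR²·σT_eq⁴, so T_eq⁴ = S(1−A)/(4σ).
T_eq = [20.4 × 0.39 / (4 × 5.67×10⁻⁸)]^(1/4) = (3.50×10⁷)^(1/4) = 76.9 K.

T_eq ≈ 76.9 K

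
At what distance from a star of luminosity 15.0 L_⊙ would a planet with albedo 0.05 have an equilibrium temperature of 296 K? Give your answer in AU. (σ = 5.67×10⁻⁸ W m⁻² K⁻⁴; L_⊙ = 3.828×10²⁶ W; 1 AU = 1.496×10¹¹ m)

L = 15.0 × 3.828×10²⁶ = 5.74×10²⁷ W.
From T_eq⁴ = L(1−A)/(16πσd²): d = √[L(1−A)/(16πσT_eq⁴)].
d = √[5.74×10²⁷ × 0.95 / (16π × 5.67×10⁻⁸ × (296)⁴)] = 4.99×10¹¹ m = 3.34 AU.

d ≈ 3.34 AU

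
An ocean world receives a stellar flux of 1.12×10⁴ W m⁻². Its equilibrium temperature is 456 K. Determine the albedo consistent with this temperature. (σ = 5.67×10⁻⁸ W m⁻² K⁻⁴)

A ≈ 0.12

From T_eq⁴ = S(1−A)/(4σ): 1−A = 4σT_eq⁴/S.
1−A = 4 × 5.67×10⁻⁸ × (456)⁴ / 1.12×10⁴ = 0.876.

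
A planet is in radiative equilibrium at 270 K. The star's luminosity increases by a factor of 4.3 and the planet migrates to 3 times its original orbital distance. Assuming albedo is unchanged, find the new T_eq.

T_eq ∝ L^(1/4) · d^(−1/2).
T′ = 270 × 4.3^(1/4) / 3^(1/2) = 224 K.

T_eq ≈ 224 K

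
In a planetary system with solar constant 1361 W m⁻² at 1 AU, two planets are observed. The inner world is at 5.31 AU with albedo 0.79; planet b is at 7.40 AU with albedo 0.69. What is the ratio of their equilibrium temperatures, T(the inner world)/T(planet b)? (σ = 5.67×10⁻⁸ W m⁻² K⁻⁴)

T₁/T₂ ≈ 1.071

T_eq = [S₀(1−A)/(4σd²)]^(1/4), so T ∝ (1−A)^(1/4) / √d.
T₁ = [1361×0.21/(4×5.67×10⁻⁸×5.31²)]^(1/4) = 81.76 K.
T₂ = [1361×0.31/(4×5.67×10⁻⁸×7.40²)]^(1/4) = 76.34 K.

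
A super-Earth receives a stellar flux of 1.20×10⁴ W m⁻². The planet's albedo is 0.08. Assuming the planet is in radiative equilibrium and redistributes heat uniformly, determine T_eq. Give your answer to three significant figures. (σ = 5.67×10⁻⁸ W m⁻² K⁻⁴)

Energy balance: absorbed = emitted ⇒ πR²·S(1−A) = 4πR²·σT_eq⁴, so T_eq⁴ = S(1−A)/(4σ).
T_eq = [1.20×10⁴ × 0.92 / (4 × 5.67×10⁻⁸)]^(1/4) = (4.87×10¹⁰)^(1/4) = 470 K.

T_eq ≈ 470 K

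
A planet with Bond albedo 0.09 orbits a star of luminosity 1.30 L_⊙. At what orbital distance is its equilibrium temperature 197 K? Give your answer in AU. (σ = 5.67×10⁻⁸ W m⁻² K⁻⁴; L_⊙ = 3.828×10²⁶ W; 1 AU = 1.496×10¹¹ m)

d ≈ 2.17 AU

L = 1.30 × 3.828×10²⁶ = 4.98×10²⁶ W.
From T_eq⁴ = L(1−A)/(16πσd²): d = √[L(1−A)/(16πσT_eq⁴)].
d = √[4.98×10²⁶ × 0.91 / (16π × 5.67×10⁻⁸ × (197)⁴)] = 3.25×10¹¹ m = 2.17 AU.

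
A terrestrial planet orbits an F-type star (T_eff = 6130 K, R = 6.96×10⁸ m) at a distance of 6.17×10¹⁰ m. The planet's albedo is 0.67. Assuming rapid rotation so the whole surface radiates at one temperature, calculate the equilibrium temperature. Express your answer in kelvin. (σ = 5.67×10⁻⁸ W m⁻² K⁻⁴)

L = 4πR_⋆²σT_⋆⁴ = 4π(6.96×10⁸)² × 5.67×10⁻⁸ × (6130)⁴ = 4.87×10²⁶ W.
S = L/(4πd²) = 1.02×10⁴ W m⁻².
Energy balance: absorbed = emitted ⇒ πR²·S(1−A) = 4πR²·σT_eq⁴, so T_eq⁴ = S(1−A)/(4σ).
T_eq = [1.02×10⁴ × 0.33 / (4 × 5.67×10⁻⁸)]^(1/4) = (1.48×10¹⁰)^(1/4) = 349 K.

T_eq ≈ 349 K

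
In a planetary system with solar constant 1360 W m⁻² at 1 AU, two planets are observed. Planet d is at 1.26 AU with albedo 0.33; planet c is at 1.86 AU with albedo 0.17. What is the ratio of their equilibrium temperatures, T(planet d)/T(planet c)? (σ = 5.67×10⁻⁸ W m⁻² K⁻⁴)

T_eq = [S₀(1−A)/(4σd²)]^(1/4), so T ∝ (1−A)^(1/4) / √d.
T₁ = [1360×0.67/(4×5.67×10⁻⁸×1.26²)]^(1/4) = 224.29 K.
T₂ = [1360×0.83/(4×5.67×10⁻⁸×1.86²)]^(1/4) = 194.75 K.

T₁/T₂ ≈ 1.152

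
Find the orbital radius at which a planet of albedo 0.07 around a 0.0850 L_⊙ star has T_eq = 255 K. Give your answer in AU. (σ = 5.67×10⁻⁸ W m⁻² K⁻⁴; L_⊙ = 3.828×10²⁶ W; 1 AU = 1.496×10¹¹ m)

L = 0.0850 × 3.828×10²⁶ = 3.25×10²⁵ W.
From T_eq⁴ = L(1−A)/(16πσd²): d = √[L(1−A)/(16πσT_eq⁴)].
d = √[3.25×10²⁵ × 0.93 / (16π × 5.67×10⁻⁸ × (255)⁴)] = 5.01×10¹⁰ m = 0.335 AU.

d ≈ 0.335 AU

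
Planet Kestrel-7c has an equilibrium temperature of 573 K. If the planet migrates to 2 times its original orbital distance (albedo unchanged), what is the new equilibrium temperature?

T_eq ∝ L^(1/4) · d^(−1/2).
T′ = 573 / 2^(1/2) = 405 K.

T_eq ≈ 405 K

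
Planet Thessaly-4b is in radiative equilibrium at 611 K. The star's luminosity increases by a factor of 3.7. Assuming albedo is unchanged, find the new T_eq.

T_eq ≈ 847 K

T_eq ∝ L^(1/4) · d^(−1/2).
T′ = 611 × 3.7^(1/4) = 847 K.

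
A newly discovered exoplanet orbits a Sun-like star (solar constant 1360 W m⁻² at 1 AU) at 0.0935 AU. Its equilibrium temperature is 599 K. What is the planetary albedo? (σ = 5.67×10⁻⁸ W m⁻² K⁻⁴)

A ≈ 0.81

Flux at 0.0935 AU: S = 1360/0.0935² = 1.56×10⁵ W m⁻².
From T_eq⁴ = S(1−A)/(4σ): 1−A = 4σT_eq⁴/S.
1−A = 4 × 5.67×10⁻⁸ × (599)⁴ / 1.56×10⁵ = 0.188.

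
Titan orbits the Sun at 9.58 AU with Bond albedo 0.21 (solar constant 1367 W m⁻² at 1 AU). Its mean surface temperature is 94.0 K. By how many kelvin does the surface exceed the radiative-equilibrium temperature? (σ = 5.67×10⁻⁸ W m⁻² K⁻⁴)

S = 1367/9.58² = 14.89 W m⁻².
T_eq = [S(1−A)/(4σ)]^(1/4) = [14.89×0.79/(4×5.67×10⁻⁸)]^(1/4) = 84.9 K.
ΔT = T_surf − T_eq = 94 − 84.9.

ΔT ≈ 9.1 K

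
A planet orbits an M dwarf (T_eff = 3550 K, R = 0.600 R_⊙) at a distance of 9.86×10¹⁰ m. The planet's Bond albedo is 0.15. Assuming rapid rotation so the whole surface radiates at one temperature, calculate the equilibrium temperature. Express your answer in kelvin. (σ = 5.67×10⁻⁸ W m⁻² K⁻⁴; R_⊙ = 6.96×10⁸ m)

T_eq ≈ 157 K

R_⋆ = 0.600 × 6.96×10⁸ = 4.18×10⁸ m.
L = 4πR_⋆²σT_⋆⁴ = 4π(4.18×10⁸)² × 5.67×10⁻⁸ × (3550)⁴ = 1.97×10²⁵ W.
S = L/(4πd²) = 162 W m⁻².
Energy balance: absorbed = emitted ⇒ πR²·S(1−A) = 4πR²·σT_eq⁴, so T_eq⁴ = S(1−A)/(4σ).
T_eq = [162 × 0.85 / (4 × 5.67×10⁻⁸)]^(1/4) = (6.05×10⁸)^(1/4) = 157 K.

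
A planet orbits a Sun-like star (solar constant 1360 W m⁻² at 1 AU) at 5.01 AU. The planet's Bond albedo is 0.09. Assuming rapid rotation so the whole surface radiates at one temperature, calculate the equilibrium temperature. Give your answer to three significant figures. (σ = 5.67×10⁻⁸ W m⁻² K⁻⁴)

T_eq ≈ 121 K

Flux at 5.01 AU: S = 1360/5.01² = 54.2 W m⁻².
Energy balance: absorbed = emitted ⇒ πR²·S(1−A) = 4πR²·σT_eq⁴, so T_eq⁴ = S(1−A)/(4σ).
T_eq = [54.2 × 0.91 / (4 × 5.67×10⁻⁸)]^(1/4) = (2.17×10⁸)^(1/4) = 121 K.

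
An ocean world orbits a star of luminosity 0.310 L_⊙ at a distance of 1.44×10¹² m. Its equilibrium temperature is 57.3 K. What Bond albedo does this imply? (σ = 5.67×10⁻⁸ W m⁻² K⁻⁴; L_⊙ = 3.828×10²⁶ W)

L = 0.310 × 3.828×10²⁶ = 1.19×10²⁶ W.
Flux: S = L/(4πd²) = 1.19×10²⁶/(4π×(1.44×10¹²)²) = 4.55 W m⁻².
From T_eq⁴ = S(1−A)/(4σ): 1−A = 4σT_eq⁴/S.
1−A = 4 × 5.67×10⁻⁸ × (57.3)⁴ / 4.55 = 0.537.

A ≈ 0.46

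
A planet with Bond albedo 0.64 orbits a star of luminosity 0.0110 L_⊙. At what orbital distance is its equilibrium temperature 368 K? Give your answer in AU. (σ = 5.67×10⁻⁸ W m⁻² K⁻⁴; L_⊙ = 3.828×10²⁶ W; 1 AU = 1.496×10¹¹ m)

d ≈ 0.0360 AU

L = 0.0110 × 3.828×10²⁶ = 4.21×10²⁴ W.
From T_eq⁴ = L(1−A)/(16πσd²): d = √[L(1−A)/(16πσT_eq⁴)].
d = √[4.21×10²⁴ × 0.36 / (16π × 5.67×10⁻⁸ × (368)⁴)] = 5.39×10⁹ m = 0.0360 AU.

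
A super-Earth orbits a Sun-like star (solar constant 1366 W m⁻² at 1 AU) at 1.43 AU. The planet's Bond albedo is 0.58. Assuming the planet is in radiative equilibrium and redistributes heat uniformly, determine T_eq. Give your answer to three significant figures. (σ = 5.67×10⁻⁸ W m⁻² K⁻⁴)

Flux at 1.43 AU: S = 1366/1.43² = 668 W m⁻².
Energy balance: absorbed = emitted ⇒ πR²·S(1−A) = 4πR²·σT_eq⁴, so T_eq⁴ = S(1−A)/(4σ).
T_eq = [668 × 0.42 / (4 × 5.67×10⁻⁸)]^(1/4) = (1.24×10⁹)^(1/4) = 188 K.

T_eq ≈ 188 K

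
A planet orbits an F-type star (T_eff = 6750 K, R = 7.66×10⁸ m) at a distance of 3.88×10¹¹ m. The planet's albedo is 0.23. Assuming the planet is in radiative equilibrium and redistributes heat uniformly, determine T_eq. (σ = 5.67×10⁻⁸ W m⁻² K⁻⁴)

T_eq ≈ 199 K

L = 4πR_⋆²σT_⋆⁴ = 4π(7.66×10⁸)² × 5.67×10⁻⁸ × (6750)⁴ = 8.68×10²⁶ W.
S = L/(4πd²) = 459 W m⁻².
Energy balance: absorbed = emitted ⇒ πR²·S(1−A) = 4πR²·σT_eq⁴, so T_eq⁴ = S(1−A)/(4σ).
T_eq = [459 × 0.77 / (4 × 5.67×10⁻⁸)]^(1/4) = (1.56×10⁹)^(1/4) = 199 K.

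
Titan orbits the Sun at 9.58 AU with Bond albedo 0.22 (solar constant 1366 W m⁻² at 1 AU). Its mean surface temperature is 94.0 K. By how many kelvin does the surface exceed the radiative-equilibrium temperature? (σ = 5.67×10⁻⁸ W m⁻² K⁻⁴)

ΔT ≈ 9.4 K

S = 1366/9.58² = 14.88 W m⁻².
T_eq = [S(1−A)/(4σ)]^(1/4) = [14.88×0.78/(4×5.67×10⁻⁸)]^(1/4) = 84.6 K.
ΔT = T_surf − T_eq = 94 − 84.6.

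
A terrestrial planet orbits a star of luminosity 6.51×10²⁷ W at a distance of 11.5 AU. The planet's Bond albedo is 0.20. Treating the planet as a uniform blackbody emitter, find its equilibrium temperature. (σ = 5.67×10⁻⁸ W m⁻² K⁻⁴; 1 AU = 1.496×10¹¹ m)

d = 11.5 AU = 1.72×10¹² m.
Flux: S = L/(4πd²) = 6.51×10²⁷/(4π×(1.72×10¹²)²) = 175 W m⁻².
Energy balance: absorbed = emitted ⇒ πR²·S(1−A) = 4πR²·σT_eq⁴, so T_eq⁴ = S(1−A)/(4σ).
T_eq = [175 × 0.80 / (4 × 5.67×10⁻⁸)]^(1/4) = (6.17×10⁸)^(1/4) = 158 K.

T_eq ≈ 158 K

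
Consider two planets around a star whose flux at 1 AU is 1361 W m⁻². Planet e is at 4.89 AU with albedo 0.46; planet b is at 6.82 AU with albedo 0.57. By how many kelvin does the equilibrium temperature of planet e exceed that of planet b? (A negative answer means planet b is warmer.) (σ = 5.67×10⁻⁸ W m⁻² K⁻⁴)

ΔT ≈ 21.6 K

T_eq = [S₀(1−A)/(4σd²)]^(1/4), so T ∝ (1−A)^(1/4) / √d.
T₁ = [1361×0.54/(4×5.67×10⁻⁸×4.89²)]^(1/4) = 107.89 K.
T₂ = [1361×0.43/(4×5.67×10⁻⁸×6.82²)]^(1/4) = 86.30 K.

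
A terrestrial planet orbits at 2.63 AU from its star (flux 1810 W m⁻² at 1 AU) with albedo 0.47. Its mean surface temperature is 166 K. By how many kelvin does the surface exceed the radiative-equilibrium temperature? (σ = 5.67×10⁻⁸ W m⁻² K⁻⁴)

ΔT ≈ 8.7 K

S = 1810/2.63² = 261.7 W m⁻².
T_eq = [S(1−A)/(4σ)]^(1/4) = [261.7×0.53/(4×5.67×10⁻⁸)]^(1/4) = 157.3 K.
ΔT = T_surf − T_eq = 166 − 157.3.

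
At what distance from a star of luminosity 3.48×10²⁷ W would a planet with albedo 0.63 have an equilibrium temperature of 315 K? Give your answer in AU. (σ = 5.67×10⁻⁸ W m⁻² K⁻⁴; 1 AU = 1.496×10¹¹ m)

From T_eq⁴ = L(1−A)/(16πσd²): d = √[L(1−A)/(16πσT_eq⁴)].
d = √[3.48×10²⁷ × 0.37 / (16π × 5.67×10⁻⁸ × (315)⁴)] = 2.14×10¹¹ m = 1.43 AU.

d ≈ 1.43 AU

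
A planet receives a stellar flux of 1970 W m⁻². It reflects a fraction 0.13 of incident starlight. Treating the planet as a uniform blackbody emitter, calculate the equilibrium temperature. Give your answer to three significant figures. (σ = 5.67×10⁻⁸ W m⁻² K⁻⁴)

Energy balance: absorbed = emitted ⇒ πR²·S(1−A) = 4πR²·σT_eq⁴, so T_eq⁴ = S(1−A)/(4σ).
T_eq = [1970 × 0.87 / (4 × 5.67×10⁻⁸)]^(1/4) = (7.56×10⁹)^(1/4) = 295 K.

T_eq ≈ 295 K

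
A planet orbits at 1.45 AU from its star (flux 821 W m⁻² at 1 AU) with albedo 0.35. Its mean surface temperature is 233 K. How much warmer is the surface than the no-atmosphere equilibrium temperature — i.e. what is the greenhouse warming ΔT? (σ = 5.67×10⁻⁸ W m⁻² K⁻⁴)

S = 821/1.45² = 390.5 W m⁻².
T_eq = [S(1−A)/(4σ)]^(1/4) = [390.5×0.65/(4×5.67×10⁻⁸)]^(1/4) = 182.9 K.
ΔT = T_surf − T_eq = 233 − 182.9.

ΔT ≈ 50.1 K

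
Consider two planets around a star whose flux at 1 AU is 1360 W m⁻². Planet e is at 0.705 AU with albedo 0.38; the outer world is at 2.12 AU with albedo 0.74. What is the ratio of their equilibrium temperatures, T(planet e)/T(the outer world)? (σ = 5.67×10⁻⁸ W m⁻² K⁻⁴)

T₁/T₂ ≈ 2.155

T_eq = [S₀(1−A)/(4σd²)]^(1/4), so T ∝ (1−A)^(1/4) / √d.
T₁ = [1360×0.62/(4×5.67×10⁻⁸×0.705²)]^(1/4) = 294.09 K.
T₂ = [1360×0.26/(4×5.67×10⁻⁸×2.12²)]^(1/4) = 136.47 K.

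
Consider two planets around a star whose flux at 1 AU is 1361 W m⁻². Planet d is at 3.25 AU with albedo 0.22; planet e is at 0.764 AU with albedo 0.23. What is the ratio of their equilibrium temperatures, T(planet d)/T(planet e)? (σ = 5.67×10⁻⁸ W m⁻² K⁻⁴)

T_eq = [S₀(1−A)/(4σd²)]^(1/4), so T ∝ (1−A)^(1/4) / √d.
T₁ = [1361×0.78/(4×5.67×10⁻⁸×3.25²)]^(1/4) = 145.09 K.
T₂ = [1361×0.77/(4×5.67×10⁻⁸×0.764²)]^(1/4) = 298.28 K.

T₁/T₂ ≈ 0.486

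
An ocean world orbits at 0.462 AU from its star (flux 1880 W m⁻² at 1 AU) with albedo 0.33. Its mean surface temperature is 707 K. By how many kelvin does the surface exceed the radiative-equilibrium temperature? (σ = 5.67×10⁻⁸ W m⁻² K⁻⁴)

ΔT ≈ 305.4 K

S = 1880/0.462² = 8808 W m⁻².
T_eq = [S(1−A)/(4σ)]^(1/4) = [8808×0.67/(4×5.67×10⁻⁸)]^(1/4) = 401.6 K.
ΔT = T_surf − T_eq = 707 − 401.6.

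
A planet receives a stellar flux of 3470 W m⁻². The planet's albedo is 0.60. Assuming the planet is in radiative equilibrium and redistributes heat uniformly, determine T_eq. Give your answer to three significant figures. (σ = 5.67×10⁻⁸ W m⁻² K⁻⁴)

T_eq ≈ 280 K

Energy balance: absorbed = emitted ⇒ πR²·S(1−A) = 4πR²·σT_eq⁴, so T_eq⁴ = S(1−A)/(4σ).
T_eq = [3470 × 0.40 / (4 × 5.67×10⁻⁸)]^(1/4) = (6.12×10⁹)^(1/4) = 280 K.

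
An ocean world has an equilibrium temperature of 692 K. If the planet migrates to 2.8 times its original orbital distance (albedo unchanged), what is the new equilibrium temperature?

T_eq ≈ 414 K

T_eq ∝ L^(1/4) · d^(−1/2).
T′ = 692 / 2.8^(1/2) = 414 K.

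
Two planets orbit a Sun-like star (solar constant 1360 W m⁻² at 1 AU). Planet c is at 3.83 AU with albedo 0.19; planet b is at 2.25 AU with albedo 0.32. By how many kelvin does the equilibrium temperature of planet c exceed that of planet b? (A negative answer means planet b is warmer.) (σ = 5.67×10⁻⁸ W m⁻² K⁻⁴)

ΔT ≈ -33.6 K

T_eq = [S₀(1−A)/(4σd²)]^(1/4), so T ∝ (1−A)^(1/4) / √d.
T₁ = [1360×0.81/(4×5.67×10⁻⁸×3.83²)]^(1/4) = 134.89 K.
T₂ = [1360×0.68/(4×5.67×10⁻⁸×2.25²)]^(1/4) = 168.47 K.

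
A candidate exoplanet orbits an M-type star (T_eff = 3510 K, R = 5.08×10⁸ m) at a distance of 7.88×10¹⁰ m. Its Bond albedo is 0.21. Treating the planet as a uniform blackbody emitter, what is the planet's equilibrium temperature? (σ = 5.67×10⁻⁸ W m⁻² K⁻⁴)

T_eq ≈ 188 K

L = 4πR_⋆²σT_⋆⁴ = 4π(5.08×10⁸)² × 5.67×10⁻⁸ × (3510)⁴ = 2.79×10²⁵ W.
S = L/(4πd²) = 358 W m⁻².
Energy balance: absorbed = emitted ⇒ πR²·S(1−A) = 4πR²·σT_eq⁴, so T_eq⁴ = S(1−A)/(4σ).
T_eq = [358 × 0.79 / (4 × 5.67×10⁻⁸)]^(1/4) = (1.25×10⁹)^(1/4) = 188 K.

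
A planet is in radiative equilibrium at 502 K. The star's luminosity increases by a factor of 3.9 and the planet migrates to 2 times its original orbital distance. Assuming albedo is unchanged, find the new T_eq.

T_eq ∝ L^(1/4) · d^(−1/2).
T′ = 502 × 3.9^(1/4) / 2^(1/2) = 499 K.

T_eq ≈ 499 K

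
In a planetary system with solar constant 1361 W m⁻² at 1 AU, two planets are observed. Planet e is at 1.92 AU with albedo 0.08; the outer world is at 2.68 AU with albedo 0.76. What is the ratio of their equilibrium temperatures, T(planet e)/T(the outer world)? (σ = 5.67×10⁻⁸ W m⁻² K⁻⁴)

T₁/T₂ ≈ 1.653

T_eq = [S₀(1−A)/(4σd²)]^(1/4), so T ∝ (1−A)^(1/4) / √d.
T₁ = [1361×0.92/(4×5.67×10⁻⁸×1.92²)]^(1/4) = 196.72 K.
T₂ = [1361×0.24/(4×5.67×10⁻⁸×2.68²)]^(1/4) = 119.00 K.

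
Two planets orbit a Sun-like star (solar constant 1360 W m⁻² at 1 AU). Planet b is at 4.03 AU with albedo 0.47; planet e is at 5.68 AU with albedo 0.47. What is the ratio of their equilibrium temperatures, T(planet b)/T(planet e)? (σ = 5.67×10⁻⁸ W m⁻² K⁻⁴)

T_eq = [S₀(1−A)/(4σd²)]^(1/4), so T ∝ (1−A)^(1/4) / √d.
T₁ = [1360×0.53/(4×5.67×10⁻⁸×4.03²)]^(1/4) = 118.27 K.
T₂ = [1360×0.53/(4×5.67×10⁻⁸×5.68²)]^(1/4) = 99.63 K.

T₁/T₂ ≈ 1.187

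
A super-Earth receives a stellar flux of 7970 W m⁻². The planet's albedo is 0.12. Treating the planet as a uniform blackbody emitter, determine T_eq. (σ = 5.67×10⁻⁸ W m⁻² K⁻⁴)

Energy balance: absorbed = emitted ⇒ πR²·S(1−A) = 4πR²·σT_eq⁴, so T_eq⁴ = S(1−A)/(4σ).
T_eq = [7970 × 0.88 / (4 × 5.67×10⁻⁸)]^(1/4) = (3.09×10¹⁰)^(1/4) = 419 K.

T_eq ≈ 419 K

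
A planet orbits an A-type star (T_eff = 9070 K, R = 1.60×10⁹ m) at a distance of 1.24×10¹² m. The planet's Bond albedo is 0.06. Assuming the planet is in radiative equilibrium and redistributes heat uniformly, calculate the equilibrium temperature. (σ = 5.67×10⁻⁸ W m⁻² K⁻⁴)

L = 4πR_⋆²σT_⋆⁴ = 4π(1.60×10⁹)² × 5.67×10⁻⁸ × (9070)⁴ = 1.23×10²⁸ W.
S = L/(4πd²) = 639 W m⁻².
Energy balance: absorbed = emitted ⇒ πR²·S(1−A) = 4πR²·σT_eq⁴, so T_eq⁴ = S(1−A)/(4σ).
T_eq = [639 × 0.94 / (4 × 5.67×10⁻⁸)]^(1/4) = (2.65×10⁹)^(1/4) = 227 K.

T_eq ≈ 227 K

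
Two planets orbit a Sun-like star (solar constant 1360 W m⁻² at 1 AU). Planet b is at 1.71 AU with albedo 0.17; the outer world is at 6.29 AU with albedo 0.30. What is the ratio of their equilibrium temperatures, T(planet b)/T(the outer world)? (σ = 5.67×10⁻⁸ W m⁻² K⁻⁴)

T_eq = [S₀(1−A)/(4σd²)]^(1/4), so T ∝ (1−A)^(1/4) / √d.
T₁ = [1360×0.83/(4×5.67×10⁻⁸×1.71²)]^(1/4) = 203.12 K.
T₂ = [1360×0.70/(4×5.67×10⁻⁸×6.29²)]^(1/4) = 101.49 K.

T₁/T₂ ≈ 2.001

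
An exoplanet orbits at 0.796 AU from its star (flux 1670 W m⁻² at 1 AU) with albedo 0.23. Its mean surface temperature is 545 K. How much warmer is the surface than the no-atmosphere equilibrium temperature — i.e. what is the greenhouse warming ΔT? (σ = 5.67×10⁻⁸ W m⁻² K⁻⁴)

S = 1670/0.796² = 2636 W m⁻².
T_eq = [S(1−A)/(4σ)]^(1/4) = [2636×0.77/(4×5.67×10⁻⁸)]^(1/4) = 307.6 K.
ΔT = T_surf − T_eq = 545 − 307.6.

ΔT ≈ 237.4 K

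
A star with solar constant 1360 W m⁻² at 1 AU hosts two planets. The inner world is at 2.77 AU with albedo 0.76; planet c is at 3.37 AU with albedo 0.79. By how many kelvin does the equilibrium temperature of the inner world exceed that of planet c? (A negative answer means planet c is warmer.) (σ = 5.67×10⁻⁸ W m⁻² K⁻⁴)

ΔT ≈ 14.4 K

T_eq = [S₀(1−A)/(4σd²)]^(1/4), so T ∝ (1−A)^(1/4) / √d.
T₁ = [1360×0.24/(4×5.67×10⁻⁸×2.77²)]^(1/4) = 117.03 K.
T₂ = [1360×0.21/(4×5.67×10⁻⁸×3.37²)]^(1/4) = 102.62 K.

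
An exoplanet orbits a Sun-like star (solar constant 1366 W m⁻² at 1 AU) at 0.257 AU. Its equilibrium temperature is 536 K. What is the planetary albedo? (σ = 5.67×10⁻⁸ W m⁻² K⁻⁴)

A ≈ 0.09

Flux at 0.257 AU: S = 1366/0.257² = 2.07×10⁴ W m⁻².
From T_eq⁴ = S(1−A)/(4σ): 1−A = 4σT_eq⁴/S.
1−A = 4 × 5.67×10⁻⁸ × (536)⁴ / 2.07×10⁴ = 0.905.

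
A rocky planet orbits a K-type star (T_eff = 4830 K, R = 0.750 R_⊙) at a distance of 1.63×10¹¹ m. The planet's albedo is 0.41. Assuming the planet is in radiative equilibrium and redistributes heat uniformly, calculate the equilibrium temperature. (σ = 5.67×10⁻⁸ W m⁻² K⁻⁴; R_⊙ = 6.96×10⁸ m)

T_eq ≈ 169 K

R_⋆ = 0.750 × 6.96×10⁸ = 5.22×10⁸ m.
L = 4πR_⋆²σT_⋆⁴ = 4π(5.22×10⁸)² × 5.67×10⁻⁸ × (4830)⁴ = 1.06×10²⁶ W.
S = L/(4πd²) = 316 W m⁻².
Energy balance: absorbed = emitted ⇒ πR²·S(1−A) = 4πR²·σT_eq⁴, so T_eq⁴ = S(1−A)/(4σ).
T_eq = [316 × 0.59 / (4 × 5.67×10⁻⁸)]^(1/4) = (8.23×10⁸)^(1/4) = 169 K.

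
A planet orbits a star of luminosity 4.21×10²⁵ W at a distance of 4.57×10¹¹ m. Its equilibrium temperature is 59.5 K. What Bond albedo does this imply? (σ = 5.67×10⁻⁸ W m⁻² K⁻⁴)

A ≈ 0.82

Flux: S = L/(4πd²) = 4.21×10²⁵/(4π×(4.57×10¹¹)²) = 16.0 W m⁻².
From T_eq⁴ = S(1−A)/(4σ): 1−A = 4σT_eq⁴/S.
1−A = 4 × 5.67×10⁻⁸ × (59.5)⁴ / 16.0 = 0.177.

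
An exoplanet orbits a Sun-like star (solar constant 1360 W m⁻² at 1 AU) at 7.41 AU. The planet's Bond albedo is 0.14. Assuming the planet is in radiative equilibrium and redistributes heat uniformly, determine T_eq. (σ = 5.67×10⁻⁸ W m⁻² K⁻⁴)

Flux at 7.41 AU: S = 1360/7.41² = 24.8 W m⁻².
Energy balance: absorbed = emitted ⇒ πR²·S(1−A) = 4πR²·σT_eq⁴, so T_eq⁴ = S(1−A)/(4σ).
T_eq = [24.8 × 0.86 / (4 × 5.67×10⁻⁸)]^(1/4) = (9.39×10⁷)^(1/4) = 98.4 K.

T_eq ≈ 98.4 K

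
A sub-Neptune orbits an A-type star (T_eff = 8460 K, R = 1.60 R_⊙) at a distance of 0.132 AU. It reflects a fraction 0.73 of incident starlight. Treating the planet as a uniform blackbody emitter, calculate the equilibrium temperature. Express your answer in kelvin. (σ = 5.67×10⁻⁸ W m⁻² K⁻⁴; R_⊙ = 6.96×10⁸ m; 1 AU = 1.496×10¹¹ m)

T_eq ≈ 1020 K

R_⋆ = 1.60 × 6.96×10⁸ = 1.11×10⁹ m.
d = 0.132 AU = 1.97×10¹⁰ m.
L = 4πR_⋆²σT_⋆⁴ = 4π(1.11×10⁹)² × 5.67×10⁻⁸ × (8460)⁴ = 4.53×10²⁷ W.
S = L/(4πd²) = 9.24×10⁵ W m⁻².
Energy balance: absorbed = emitted ⇒ πR²·S(1−A) = 4πR²·σT_eq⁴, so T_eq⁴ = S(1−A)/(4σ).
T_eq = [9.24×10⁵ × 0.27 / (4 × 5.67×10⁻⁸)]^(1/4) = (1.10×10¹²)^(1/4) = 1020 K.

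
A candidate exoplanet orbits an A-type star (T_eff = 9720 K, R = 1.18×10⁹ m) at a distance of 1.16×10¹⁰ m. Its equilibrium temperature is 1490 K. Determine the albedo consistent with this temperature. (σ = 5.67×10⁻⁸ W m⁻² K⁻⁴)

L = 4πR_⋆²σT_⋆⁴ = 4π(1.18×10⁹)² × 5.67×10⁻⁸ × (9720)⁴ = 8.86×10²⁷ W.
S = L/(4πd²) = 5.24×10⁶ W m⁻².
From T_eq⁴ = S(1−A)/(4σ): 1−A = 4σT_eq⁴/S.
1−A = 4 × 5.67×10⁻⁸ × (1490)⁴ / 5.24×10⁶ = 0.213.

A ≈ 0.79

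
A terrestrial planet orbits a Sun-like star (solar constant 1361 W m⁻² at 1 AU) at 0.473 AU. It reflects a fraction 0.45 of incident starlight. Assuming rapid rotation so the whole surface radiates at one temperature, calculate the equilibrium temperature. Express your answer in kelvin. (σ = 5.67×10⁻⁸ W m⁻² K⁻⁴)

T_eq ≈ 349 K

Flux at 0.473 AU: S = 1361/0.473² = 6080 W m⁻².
Energy balance: absorbed = emitted ⇒ πR²·S(1−A) = 4πR²·σT_eq⁴, so T_eq⁴ = S(1−A)/(4σ).
T_eq = [6080 × 0.55 / (4 × 5.67×10⁻⁸)]^(1/4) = (1.48×10¹⁰)^(1/4) = 349 K.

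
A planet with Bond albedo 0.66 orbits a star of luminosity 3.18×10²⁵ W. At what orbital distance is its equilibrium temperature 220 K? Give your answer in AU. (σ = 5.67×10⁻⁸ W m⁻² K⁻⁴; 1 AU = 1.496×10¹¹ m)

From T_eq⁴ = L(1−A)/(16πσd²): d = √[L(1−A)/(16πσT_eq⁴)].
d = √[3.18×10²⁵ × 0.34 / (16π × 5.67×10⁻⁸ × (220)⁴)] = 4.02×10¹⁰ m = 0.269 AU.

d ≈ 0.269 AU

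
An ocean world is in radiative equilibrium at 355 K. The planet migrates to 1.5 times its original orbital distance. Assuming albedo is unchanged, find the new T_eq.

T_eq ∝ L^(1/4) · d^(−1/2).
T′ = 355 / 1.5^(1/2) = 290 K.

T_eq ≈ 290 K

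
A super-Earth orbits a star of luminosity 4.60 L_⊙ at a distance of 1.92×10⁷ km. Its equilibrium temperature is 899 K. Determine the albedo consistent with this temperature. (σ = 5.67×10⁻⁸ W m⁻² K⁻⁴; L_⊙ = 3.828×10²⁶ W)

d = 1.92×10⁷ km = 1.92×10¹⁰ m.
L = 4.60 × 3.828×10²⁶ = 1.76×10²⁷ W.
Flux: S = L/(4πd²) = 1.76×10²⁷/(4π×(1.92×10¹⁰)²) = 3.80×10⁵ W m⁻².
From T_eq⁴ = S(1−A)/(4σ): 1−A = 4σT_eq⁴/S.
1−A = 4 × 5.67×10⁻⁸ × (899)⁴ / 3.80×10⁵ = 0.390.

A ≈ 0.61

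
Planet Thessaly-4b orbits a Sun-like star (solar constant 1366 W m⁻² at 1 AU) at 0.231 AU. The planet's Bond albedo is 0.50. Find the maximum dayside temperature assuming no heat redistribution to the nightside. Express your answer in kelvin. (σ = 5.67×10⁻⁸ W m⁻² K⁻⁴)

Flux at 0.231 AU: S = 1366/0.231² = 2.56×10⁴ W m⁻².
With no redistribution each surface element balances locally: S(1−A) = σT⁴.
T = [2.56×10⁴ × 0.50 / 5.67×10⁻⁸]^(1/4) = (2.26×10¹¹)^(1/4) = 689 K.

T_ss ≈ 689 K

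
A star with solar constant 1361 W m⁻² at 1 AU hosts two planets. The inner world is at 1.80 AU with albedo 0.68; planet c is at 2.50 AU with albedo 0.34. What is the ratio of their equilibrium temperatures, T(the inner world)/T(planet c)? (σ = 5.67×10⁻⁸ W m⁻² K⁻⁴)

T_eq = [S₀(1−A)/(4σd²)]^(1/4), so T ∝ (1−A)^(1/4) / √d.
T₁ = [1361×0.32/(4×5.67×10⁻⁸×1.80²)]^(1/4) = 156.03 K.
T₂ = [1361×0.66/(4×5.67×10⁻⁸×2.50²)]^(1/4) = 158.66 K.

T₁/T₂ ≈ 0.983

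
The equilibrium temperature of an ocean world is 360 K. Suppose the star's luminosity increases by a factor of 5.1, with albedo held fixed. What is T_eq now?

T_eq ≈ 541 K

T_eq ∝ L^(1/4) · d^(−1/2).
T′ = 360 × 5.1^(1/4) = 541 K.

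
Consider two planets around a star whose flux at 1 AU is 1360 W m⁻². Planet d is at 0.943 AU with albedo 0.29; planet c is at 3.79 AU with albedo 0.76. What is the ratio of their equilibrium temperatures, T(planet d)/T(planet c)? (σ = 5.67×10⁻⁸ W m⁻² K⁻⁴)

T_eq = [S₀(1−A)/(4σd²)]^(1/4), so T ∝ (1−A)^(1/4) / √d.
T₁ = [1360×0.71/(4×5.67×10⁻⁸×0.943²)]^(1/4) = 263.05 K.
T₂ = [1360×0.24/(4×5.67×10⁻⁸×3.79²)]^(1/4) = 100.05 K.

T₁/T₂ ≈ 2.629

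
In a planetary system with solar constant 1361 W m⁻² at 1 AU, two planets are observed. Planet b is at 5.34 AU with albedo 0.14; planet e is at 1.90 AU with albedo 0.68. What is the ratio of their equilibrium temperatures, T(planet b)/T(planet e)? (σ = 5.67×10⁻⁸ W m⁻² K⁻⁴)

T₁/T₂ ≈ 0.764

T_eq = [S₀(1−A)/(4σd²)]^(1/4), so T ∝ (1−A)^(1/4) / √d.
T₁ = [1361×0.86/(4×5.67×10⁻⁸×5.34²)]^(1/4) = 115.99 K.
T₂ = [1361×0.32/(4×5.67×10⁻⁸×1.90²)]^(1/4) = 151.87 K.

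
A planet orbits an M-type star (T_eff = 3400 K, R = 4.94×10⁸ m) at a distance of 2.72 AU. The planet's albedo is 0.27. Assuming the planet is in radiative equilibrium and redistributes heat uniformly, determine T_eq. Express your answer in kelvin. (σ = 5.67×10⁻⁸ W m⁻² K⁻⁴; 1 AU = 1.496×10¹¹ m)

T_eq ≈ 77.4 K

d = 2.72 AU = 4.07×10¹¹ m.
L = 4πR_⋆²σT_⋆⁴ = 4π(4.94×10⁸)² × 5.67×10⁻⁸ × (3400)⁴ = 2.32×10²⁵ W.
S = L/(4πd²) = 11.2 W m⁻².
Energy balance: absorbed = emitted ⇒ πR²·S(1−A) = 4πR²·σT_eq⁴, so T_eq⁴ = S(1−A)/(4σ).
T_eq = [11.2 × 0.73 / (4 × 5.67×10⁻⁸)]^(1/4) = (3.59×10⁷)^(1/4) = 77.4 K.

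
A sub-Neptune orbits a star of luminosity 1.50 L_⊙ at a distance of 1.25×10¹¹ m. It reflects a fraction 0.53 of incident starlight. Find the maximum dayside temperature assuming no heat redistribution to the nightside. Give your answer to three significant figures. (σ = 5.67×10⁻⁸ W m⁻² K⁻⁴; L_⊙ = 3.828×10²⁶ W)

L = 1.50 × 3.828×10²⁶ = 5.74×10²⁶ W.
Flux: S = L/(4πd²) = 5.74×10²⁶/(4π×(1.25×10¹¹)²) = 2920 W m⁻².
With no redistribution each surface element balances locally: S(1−A) = σT⁴.
T = [2920 × 0.47 / 5.67×10⁻⁸]^(1/4) = (2.42×10¹⁰)^(1/4) = 395 K.

T_ss ≈ 395 K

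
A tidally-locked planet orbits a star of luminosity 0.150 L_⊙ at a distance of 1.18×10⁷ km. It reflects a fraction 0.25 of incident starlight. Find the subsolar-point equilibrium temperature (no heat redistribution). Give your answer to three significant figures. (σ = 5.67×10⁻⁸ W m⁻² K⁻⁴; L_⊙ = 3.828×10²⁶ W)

T_ss ≈ 812 K

d = 1.18×10⁷ km = 1.18×10¹⁰ m.
L = 0.150 × 3.828×10²⁶ = 5.74×10²⁵ W.
Flux: S = L/(4πd²) = 5.74×10²⁵/(4π×(1.18×10¹⁰)²) = 3.28×10⁴ W m⁻².
At the subsolar point the surface absorbs S(1−A) and emits σT⁴ per unit area — no factor of 4, since only the local patch is in balance.
T = [3.28×10⁴ × 0.75 / 5.67×10⁻⁸]^(1/4) = (4.34×10¹¹)^(1/4) = 812 K.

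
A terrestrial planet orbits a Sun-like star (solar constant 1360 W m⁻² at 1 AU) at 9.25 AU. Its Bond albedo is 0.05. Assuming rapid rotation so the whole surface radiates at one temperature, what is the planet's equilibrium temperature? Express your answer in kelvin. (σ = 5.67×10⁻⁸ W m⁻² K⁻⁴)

T_eq ≈ 90.3 K

Flux at 9.25 AU: S = 1360/9.25² = 15.9 W m⁻².
Energy balance: absorbed = emitted ⇒ πR²·S(1−A) = 4πR²·σT_eq⁴, so T_eq⁴ = S(1−A)/(4σ).
T_eq = [15.9 × 0.95 / (4 × 5.67×10⁻⁸)]^(1/4) = (6.66×10⁷)^(1/4) = 90.3 K.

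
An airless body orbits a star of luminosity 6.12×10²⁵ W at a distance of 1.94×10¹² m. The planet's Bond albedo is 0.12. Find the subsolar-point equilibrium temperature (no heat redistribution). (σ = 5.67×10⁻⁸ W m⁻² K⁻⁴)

T_ss ≈ 66.9 K

Flux: S = L/(4πd²) = 6.12×10²⁵/(4π×(1.94×10¹²)²) = 1.29 W m⁻².
At the subsolar point the surface absorbs S(1−A) and emits σT⁴ per unit area — no factor of 4, since only the local patch is in balance.
T = [1.29 × 0.88 / 5.67×10⁻⁸]^(1/4) = (2.01×10⁷)^(1/4) = 66.9 K.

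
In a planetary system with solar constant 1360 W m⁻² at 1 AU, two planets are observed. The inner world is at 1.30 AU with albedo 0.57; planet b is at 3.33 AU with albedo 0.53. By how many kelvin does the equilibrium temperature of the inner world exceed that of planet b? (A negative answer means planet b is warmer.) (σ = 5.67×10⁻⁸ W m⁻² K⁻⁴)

T_eq = [S₀(1−A)/(4σd²)]^(1/4), so T ∝ (1−A)^(1/4) / √d.
T₁ = [1360×0.43/(4×5.67×10⁻⁸×1.30²)]^(1/4) = 197.64 K.
T₂ = [1360×0.47/(4×5.67×10⁻⁸×3.33²)]^(1/4) = 126.26 K.

ΔT ≈ 71.4 K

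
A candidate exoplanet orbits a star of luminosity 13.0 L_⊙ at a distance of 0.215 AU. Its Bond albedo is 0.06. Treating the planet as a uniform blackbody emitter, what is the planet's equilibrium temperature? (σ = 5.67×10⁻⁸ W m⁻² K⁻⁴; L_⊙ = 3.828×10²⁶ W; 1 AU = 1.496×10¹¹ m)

T_eq ≈ 1120 K

d = 0.215 AU = 3.22×10¹⁰ m.
L = 13.0 × 3.828×10²⁶ = 4.98×10²⁷ W.
Flux: S = L/(4πd²) = 4.98×10²⁷/(4π×(3.22×10¹⁰)²) = 3.83×10⁵ W m⁻².
Energy balance: absorbed = emitted ⇒ πR²·S(1−A) = 4πR²·σT_eq⁴, so T_eq⁴ = S(1−A)/(4σ).
T_eq = [3.83×10⁵ × 0.94 / (4 × 5.67×10⁻⁸)]^(1/4) = (1.59×10¹²)^(1/4) = 1120 K.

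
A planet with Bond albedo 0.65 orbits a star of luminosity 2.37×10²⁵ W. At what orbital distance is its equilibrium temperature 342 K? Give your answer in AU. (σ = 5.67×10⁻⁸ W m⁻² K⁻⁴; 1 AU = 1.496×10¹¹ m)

d ≈ 0.0975 AU

From T_eq⁴ = L(1−A)/(16πσd²): d = √[L(1−A)/(16πσT_eq⁴)].
d = √[2.37×10²⁵ × 0.35 / (16π × 5.67×10⁻⁸ × (342)⁴)] = 1.46×10¹⁰ m = 0.0975 AU.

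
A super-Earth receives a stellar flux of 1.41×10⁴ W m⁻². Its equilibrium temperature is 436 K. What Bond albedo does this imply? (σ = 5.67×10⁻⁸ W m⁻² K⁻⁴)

From T_eq⁴ = S(1−A)/(4σ): 1−A = 4σT_eq⁴/S.
1−A = 4 × 5.67×10⁻⁸ × (436)⁴ / 1.41×10⁴ = 0.581.

A ≈ 0.42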